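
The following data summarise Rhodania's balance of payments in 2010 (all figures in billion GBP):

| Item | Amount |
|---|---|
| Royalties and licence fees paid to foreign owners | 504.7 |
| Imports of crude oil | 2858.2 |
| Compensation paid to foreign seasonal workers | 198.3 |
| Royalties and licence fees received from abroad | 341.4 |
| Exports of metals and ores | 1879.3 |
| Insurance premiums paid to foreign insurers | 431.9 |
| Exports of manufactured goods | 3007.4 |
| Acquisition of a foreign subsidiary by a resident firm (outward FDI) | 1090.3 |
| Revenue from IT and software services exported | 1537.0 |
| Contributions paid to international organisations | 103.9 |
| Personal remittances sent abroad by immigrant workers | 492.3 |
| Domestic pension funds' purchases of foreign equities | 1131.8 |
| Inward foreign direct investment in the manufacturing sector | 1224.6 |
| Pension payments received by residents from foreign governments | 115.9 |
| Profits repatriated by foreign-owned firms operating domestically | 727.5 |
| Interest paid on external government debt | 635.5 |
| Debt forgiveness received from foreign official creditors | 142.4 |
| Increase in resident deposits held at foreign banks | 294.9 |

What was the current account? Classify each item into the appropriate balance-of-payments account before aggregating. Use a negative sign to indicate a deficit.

928.7

Goods: -2858.2 + 3007.4 + 1879.3 = 2028.5
Services: 1537.0 - 504.7 - 431.9 + 341.4 = 941.8
Primary income: -727.5 - 198.3 - 635.5 = -1561.3
Secondary income: 115.9 - 492.3 - 103.9 = -480.3
Current account = 2028.5 + 941.8 + (-1561.3) + (-480.3) = 928.7
(Excluded from the current account — financial account: acquisition of a foreign subsidiary by a resident firm (outward FDI) 1090.3, domestic pension funds' purchases of foreign equities 1131.8, inward foreign direct investment in the manufacturing sector 1224.6, increase in resident deposits held at foreign banks 294.9; capital account: debt forgiveness received from foreign official creditors 142.4.)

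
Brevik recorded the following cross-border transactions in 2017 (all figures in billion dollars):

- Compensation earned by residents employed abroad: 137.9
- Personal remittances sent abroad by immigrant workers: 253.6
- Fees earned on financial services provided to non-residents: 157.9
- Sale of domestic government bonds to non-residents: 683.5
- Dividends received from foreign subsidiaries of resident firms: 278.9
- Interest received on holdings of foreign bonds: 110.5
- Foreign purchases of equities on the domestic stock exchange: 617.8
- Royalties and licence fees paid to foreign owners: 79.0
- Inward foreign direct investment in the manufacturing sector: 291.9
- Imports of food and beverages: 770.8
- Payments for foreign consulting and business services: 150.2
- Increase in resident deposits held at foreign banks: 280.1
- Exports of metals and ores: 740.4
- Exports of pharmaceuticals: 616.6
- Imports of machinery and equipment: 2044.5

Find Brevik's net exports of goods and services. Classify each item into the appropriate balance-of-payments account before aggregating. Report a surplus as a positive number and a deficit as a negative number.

-1529.6

Goods: -2044.5 + 616.6 - 770.8 + 740.4 = -1458.3
Services: 157.9 - 150.2 - 79.0 = -71.3
Trade balance = -1458.3 + (-71.3) = -1529.6
(Excluded from the trade balance — primary income: compensation earned by residents employed abroad 137.9, dividends received from foreign subsidiaries of resident firms 278.9, interest received on holdings of foreign bonds 110.5; secondary income: personal remittances sent abroad by immigrant workers 253.6; financial account: sale of domestic government bonds to non-residents 683.5, foreign purchases of equities on the domestic stock exchange 617.8, inward foreign direct investment in the manufacturing sector 291.9, increase in resident deposits held at foreign banks 280.1.)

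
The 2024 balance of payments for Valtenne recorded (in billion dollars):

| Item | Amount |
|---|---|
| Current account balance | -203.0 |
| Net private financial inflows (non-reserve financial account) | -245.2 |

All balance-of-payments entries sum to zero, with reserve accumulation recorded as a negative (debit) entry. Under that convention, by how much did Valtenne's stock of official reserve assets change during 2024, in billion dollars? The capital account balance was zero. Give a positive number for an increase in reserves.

Official reserve transactions balance = -((-203.0) + (-245.2)) = 448.2
An accumulation of reserves is recorded as a debit (negative entry), so the change in the stock of reserves is the negative of that balance.
Change in official reserves = -(448.2) = -448.2

-448.2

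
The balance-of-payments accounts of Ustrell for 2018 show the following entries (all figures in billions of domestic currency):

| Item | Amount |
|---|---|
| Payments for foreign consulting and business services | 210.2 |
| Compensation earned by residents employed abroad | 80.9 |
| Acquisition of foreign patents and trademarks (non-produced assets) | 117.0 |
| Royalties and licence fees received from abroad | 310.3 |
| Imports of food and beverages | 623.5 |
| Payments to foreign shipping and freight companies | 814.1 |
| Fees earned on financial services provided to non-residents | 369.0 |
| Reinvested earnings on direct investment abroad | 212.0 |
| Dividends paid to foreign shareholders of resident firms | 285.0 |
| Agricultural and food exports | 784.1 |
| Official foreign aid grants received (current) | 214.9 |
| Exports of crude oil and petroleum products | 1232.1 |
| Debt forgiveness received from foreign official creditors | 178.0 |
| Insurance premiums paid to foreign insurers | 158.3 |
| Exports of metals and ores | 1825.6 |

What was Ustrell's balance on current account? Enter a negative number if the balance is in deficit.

Goods: 1232.1 - 623.5 + 1825.6 + 784.1 = 3218.3
Services: -210.2 - 814.1 + 369.0 + 310.3 - 158.3 = -503.3
Primary income: 80.9 + 212.0 - 285.0 = 7.9
Secondary income: 214.9
Current account = 3218.3 + (-503.3) + 7.9 + 214.9 = 2937.8
(Excluded from the current account — capital account: acquisition of foreign patents and trademarks (non-produced assets) 117.0, debt forgiveness received from foreign official creditors 178.0.)

2937.8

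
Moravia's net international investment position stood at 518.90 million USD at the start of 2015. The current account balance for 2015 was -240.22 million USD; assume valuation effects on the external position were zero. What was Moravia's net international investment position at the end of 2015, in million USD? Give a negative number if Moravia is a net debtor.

278.68

With no valuation effects, change in NIIP = current account = -240.22
End-of-year NIIP = 518.90 + (-240.22) = 278.68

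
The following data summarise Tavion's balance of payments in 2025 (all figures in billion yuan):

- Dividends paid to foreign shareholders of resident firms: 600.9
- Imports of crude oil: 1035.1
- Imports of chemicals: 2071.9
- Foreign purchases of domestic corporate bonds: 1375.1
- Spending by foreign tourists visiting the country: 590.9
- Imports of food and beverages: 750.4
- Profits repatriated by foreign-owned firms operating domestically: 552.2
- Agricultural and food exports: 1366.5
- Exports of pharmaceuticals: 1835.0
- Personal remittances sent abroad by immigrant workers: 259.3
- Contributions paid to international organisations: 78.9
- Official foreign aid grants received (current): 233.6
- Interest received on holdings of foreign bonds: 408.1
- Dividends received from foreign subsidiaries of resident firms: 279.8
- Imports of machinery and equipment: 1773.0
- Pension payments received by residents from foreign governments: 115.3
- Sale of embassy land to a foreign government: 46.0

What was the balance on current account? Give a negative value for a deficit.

-2292.5

Goods: 1366.5 - 750.4 - 1035.1 - 2071.9 - 1773.0 + 1835.0 = -2428.9
Services: 590.9
Primary income: -552.2 + 279.8 - 600.9 + 408.1 = -465.2
Secondary income: -78.9 - 259.3 + 233.6 + 115.3 = 10.7
Current account = (-2428.9) + 590.9 + (-465.2) + 10.7 = -2292.5
(Excluded from the current account — financial account: foreign purchases of domestic corporate bonds 1375.1; capital account: sale of embassy land to a foreign government 46.0.)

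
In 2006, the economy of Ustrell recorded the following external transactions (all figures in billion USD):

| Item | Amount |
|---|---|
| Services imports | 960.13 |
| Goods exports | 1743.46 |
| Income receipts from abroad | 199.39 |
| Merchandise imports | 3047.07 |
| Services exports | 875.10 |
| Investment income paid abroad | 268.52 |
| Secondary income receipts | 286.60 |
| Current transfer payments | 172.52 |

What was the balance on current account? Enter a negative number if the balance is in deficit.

-1343.69

Goods balance = 1743.46 - 3047.07 = -1303.61
Services balance = 875.10 - 960.13 = -85.03
Trade balance (goods + services) = -1303.61 + (-85.03) = -1388.64
Net primary income = 199.39 - 268.52 = -69.13
Net secondary income = 286.60 - 172.52 = 114.08
Current account = -1388.64 + (-69.13) + 114.08 = -1343.69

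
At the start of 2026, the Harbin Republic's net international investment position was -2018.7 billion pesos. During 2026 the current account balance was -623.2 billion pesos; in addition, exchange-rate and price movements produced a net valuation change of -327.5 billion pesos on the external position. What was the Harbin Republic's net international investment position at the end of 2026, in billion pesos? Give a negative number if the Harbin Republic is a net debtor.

-2969.4

Change in NIIP = current account + net valuation change = -623.2 + (-327.5) = -950.7
End-of-year NIIP = -2018.7 + (-950.7) = -2969.4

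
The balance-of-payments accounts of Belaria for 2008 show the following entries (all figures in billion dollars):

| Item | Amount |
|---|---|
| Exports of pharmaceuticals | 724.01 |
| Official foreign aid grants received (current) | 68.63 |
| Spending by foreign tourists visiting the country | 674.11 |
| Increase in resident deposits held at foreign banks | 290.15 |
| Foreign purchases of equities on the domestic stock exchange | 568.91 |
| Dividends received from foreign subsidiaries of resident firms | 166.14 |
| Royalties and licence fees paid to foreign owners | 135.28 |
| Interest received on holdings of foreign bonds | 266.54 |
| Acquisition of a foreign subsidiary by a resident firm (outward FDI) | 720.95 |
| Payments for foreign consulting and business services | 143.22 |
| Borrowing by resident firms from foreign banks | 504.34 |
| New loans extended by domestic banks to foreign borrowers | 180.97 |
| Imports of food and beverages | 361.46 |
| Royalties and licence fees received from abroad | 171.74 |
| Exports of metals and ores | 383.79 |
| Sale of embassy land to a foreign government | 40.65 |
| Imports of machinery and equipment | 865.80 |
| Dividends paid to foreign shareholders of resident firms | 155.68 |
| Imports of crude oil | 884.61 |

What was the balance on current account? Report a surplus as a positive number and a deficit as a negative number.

Goods: 724.01 - 865.80 - 884.61 - 361.46 + 383.79 = -1004.07
Services: -135.28 + 171.74 + 674.11 - 143.22 = 567.35
Primary income: 166.14 - 155.68 + 266.54 = 277.00
Secondary income: 68.63
Current account = (-1004.07) + 567.35 + 277.00 + 68.63 = -91.09
(Excluded from the current account — financial account: increase in resident deposits held at foreign banks 290.15, foreign purchases of equities on the domestic stock exchange 568.91, acquisition of a foreign subsidiary by a resident firm (outward FDI) 720.95, borrowing by resident firms from foreign banks 504.34, new loans extended by domestic banks to foreign borrowers 180.97; capital account: sale of embassy land to a foreign government 40.65.)

-91.09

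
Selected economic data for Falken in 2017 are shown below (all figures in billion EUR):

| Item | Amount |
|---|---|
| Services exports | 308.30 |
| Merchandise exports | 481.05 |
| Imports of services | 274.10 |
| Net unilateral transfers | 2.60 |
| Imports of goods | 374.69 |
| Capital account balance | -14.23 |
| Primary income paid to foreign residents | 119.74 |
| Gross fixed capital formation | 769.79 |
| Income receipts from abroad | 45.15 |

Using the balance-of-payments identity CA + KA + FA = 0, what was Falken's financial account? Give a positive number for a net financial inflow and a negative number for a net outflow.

Goods balance = 481.05 - 374.69 = 106.36
Services balance = 308.30 - 274.10 = 34.20
Trade balance (goods + services) = 106.36 + 34.20 = 140.56
Net primary income = 45.15 - 119.74 = -74.59
Net secondary income = 2.60
Current account = 140.56 + (-74.59) + 2.60 = 68.57
Financial account = -(68.57 + (-14.23)) = -54.34

-54.34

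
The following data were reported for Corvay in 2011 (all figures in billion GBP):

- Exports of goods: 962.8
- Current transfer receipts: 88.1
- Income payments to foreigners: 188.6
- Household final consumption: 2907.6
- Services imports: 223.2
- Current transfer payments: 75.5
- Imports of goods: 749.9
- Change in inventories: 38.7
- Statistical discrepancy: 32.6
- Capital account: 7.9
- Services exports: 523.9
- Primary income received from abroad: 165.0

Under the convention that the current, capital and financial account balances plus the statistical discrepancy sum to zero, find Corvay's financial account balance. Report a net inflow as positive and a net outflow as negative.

Goods balance = 962.8 - 749.9 = 212.9
Services balance = 523.9 - 223.2 = 300.7
Trade balance (goods + services) = 212.9 + 300.7 = 513.6
Net primary income = 165.0 - 188.6 = -23.6
Net secondary income = 88.1 - 75.5 = 12.6
Current account = 513.6 + (-23.6) + 12.6 = 502.6
Financial account = -(502.6 + 7.9 + 32.6) = -543.1

-543.1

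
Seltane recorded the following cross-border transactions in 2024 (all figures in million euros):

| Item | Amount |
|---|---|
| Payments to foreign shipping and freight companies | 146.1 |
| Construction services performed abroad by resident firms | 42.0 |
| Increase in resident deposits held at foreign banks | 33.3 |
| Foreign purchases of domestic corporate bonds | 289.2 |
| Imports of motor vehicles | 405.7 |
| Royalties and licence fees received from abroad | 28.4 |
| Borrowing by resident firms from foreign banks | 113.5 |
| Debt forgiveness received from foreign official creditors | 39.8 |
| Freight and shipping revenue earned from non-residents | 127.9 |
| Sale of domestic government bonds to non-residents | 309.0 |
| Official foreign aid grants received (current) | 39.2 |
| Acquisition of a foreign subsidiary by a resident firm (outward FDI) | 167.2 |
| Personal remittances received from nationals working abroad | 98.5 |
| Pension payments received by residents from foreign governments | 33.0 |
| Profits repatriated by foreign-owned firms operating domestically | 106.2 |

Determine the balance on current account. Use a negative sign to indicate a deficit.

-289.0

Goods: -405.7
Services: 127.9 + 42.0 + 28.4 - 146.1 = 52.2
Primary income: -106.2
Secondary income: 98.5 + 33.0 + 39.2 = 170.7
Current account = (-405.7) + 52.2 + (-106.2) + 170.7 = -289.0
(Excluded from the current account — financial account: increase in resident deposits held at foreign banks 33.3, foreign purchases of domestic corporate bonds 289.2, borrowing by resident firms from foreign banks 113.5, sale of domestic government bonds to non-residents 309.0, acquisition of a foreign subsidiary by a resident firm (outward FDI) 167.2; capital account: debt forgiveness received from foreign official creditors 39.8.)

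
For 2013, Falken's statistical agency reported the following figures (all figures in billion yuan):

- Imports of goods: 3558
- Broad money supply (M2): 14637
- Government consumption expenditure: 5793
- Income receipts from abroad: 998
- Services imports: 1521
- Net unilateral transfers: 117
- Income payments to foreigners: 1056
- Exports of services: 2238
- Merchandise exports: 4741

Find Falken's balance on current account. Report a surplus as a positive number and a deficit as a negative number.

Goods balance = 4741 - 3558 = 1183
Services balance = 2238 - 1521 = 717
Trade balance (goods + services) = 1183 + 717 = 1900
Net primary income = 998 - 1056 = -58
Net secondary income = 117
Current account = 1900 + (-58) + 117 = 1959

1959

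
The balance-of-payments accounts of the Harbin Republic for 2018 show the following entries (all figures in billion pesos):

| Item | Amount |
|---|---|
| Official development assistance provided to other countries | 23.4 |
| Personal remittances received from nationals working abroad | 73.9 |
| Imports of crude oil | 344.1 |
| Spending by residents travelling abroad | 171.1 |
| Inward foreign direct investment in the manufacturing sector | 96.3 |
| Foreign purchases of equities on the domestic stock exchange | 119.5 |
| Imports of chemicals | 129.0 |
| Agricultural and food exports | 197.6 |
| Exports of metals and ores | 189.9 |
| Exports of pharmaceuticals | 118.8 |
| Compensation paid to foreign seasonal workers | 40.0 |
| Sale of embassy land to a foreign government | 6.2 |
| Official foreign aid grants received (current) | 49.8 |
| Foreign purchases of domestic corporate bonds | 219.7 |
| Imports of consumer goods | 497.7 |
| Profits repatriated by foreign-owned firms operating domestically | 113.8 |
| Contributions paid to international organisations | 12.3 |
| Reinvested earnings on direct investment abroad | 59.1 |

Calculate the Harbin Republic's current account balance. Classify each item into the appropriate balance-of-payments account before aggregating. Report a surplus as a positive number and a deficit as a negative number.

Goods: -497.7 + 197.6 + 118.8 - 129.0 - 344.1 + 189.9 = -464.5
Services: -171.1
Primary income: -40.0 + 59.1 - 113.8 = -94.7
Secondary income: 73.9 + 49.8 - 23.4 - 12.3 = 88.0
Current account = (-464.5) + (-171.1) + (-94.7) + 88.0 = -642.3
(Excluded from the current account — financial account: inward foreign direct investment in the manufacturing sector 96.3, foreign purchases of equities on the domestic stock exchange 119.5, foreign purchases of domestic corporate bonds 219.7; capital account: sale of embassy land to a foreign government 6.2.)

-642.3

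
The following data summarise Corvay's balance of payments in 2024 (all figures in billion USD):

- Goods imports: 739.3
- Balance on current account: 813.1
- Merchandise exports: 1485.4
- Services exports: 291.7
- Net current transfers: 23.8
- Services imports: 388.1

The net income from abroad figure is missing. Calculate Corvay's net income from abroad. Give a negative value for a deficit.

139.6

Current account = goods balance + services balance + net primary income + net secondary income
Sum of the known components = 673.5
Net income from abroad = CA - (known components) = 813.1 - 673.5 = 139.6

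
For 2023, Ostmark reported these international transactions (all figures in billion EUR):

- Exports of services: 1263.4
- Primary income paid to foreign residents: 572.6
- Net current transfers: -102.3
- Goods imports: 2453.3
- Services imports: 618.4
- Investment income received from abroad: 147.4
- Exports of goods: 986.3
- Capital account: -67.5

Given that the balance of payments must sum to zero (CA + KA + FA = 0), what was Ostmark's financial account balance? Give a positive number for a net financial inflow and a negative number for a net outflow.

1417.0

Goods balance = 986.3 - 2453.3 = -1467.0
Services balance = 1263.4 - 618.4 = 645.0
Trade balance (goods + services) = -1467.0 + 645.0 = -822.0
Net primary income = 147.4 - 572.6 = -425.2
Net secondary income = -102.3
Current account = -822.0 + (-425.2) + (-102.3) = -1349.5
Financial account = -(-1349.5 + (-67.5)) = 1417.0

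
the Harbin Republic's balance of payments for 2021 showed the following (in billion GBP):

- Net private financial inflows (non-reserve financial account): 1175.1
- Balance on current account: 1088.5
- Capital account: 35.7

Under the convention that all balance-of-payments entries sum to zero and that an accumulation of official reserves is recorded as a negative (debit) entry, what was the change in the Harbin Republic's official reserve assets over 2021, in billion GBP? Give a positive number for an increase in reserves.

2299.3

Official reserve transactions balance = -(1088.5 + 35.7 + 1175.1) = -2299.3
An accumulation of reserves is recorded as a debit (negative entry), so the change in the stock of reserves is the negative of that balance.
Change in official reserves = -(-2299.3) = 2299.3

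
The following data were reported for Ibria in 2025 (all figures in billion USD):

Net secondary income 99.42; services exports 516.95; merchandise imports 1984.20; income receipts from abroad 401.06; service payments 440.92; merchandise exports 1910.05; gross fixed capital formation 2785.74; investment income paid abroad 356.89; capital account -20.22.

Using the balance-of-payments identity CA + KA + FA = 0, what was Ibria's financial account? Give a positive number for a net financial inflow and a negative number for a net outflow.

Goods balance = 1910.05 - 1984.20 = -74.15
Services balance = 516.95 - 440.92 = 76.03
Trade balance (goods + services) = -74.15 + 76.03 = 1.88
Net primary income = 401.06 - 356.89 = 44.17
Net secondary income = 99.42
Current account = 1.88 + 44.17 + 99.42 = 145.47
Financial account = -(145.47 + (-20.22)) = -125.25

-125.25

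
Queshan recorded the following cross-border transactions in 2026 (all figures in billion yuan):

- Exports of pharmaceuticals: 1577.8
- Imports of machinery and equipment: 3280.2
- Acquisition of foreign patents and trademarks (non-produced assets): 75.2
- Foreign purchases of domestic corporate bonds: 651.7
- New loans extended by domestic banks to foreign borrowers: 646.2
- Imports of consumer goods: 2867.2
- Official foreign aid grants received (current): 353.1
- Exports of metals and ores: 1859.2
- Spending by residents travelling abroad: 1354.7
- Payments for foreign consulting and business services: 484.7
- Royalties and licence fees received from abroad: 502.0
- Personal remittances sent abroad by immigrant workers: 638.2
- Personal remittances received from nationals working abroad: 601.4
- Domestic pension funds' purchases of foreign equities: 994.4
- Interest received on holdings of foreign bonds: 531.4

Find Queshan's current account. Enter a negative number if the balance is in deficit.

-3200.1

Goods: 1577.8 + 1859.2 - 3280.2 - 2867.2 = -2710.4
Services: -484.7 - 1354.7 + 502.0 = -1337.4
Primary income: 531.4
Secondary income: 601.4 + 353.1 - 638.2 = 316.3
Current account = (-2710.4) + (-1337.4) + 531.4 + 316.3 = -3200.1
(Excluded from the current account — capital account: acquisition of foreign patents and trademarks (non-produced assets) 75.2; financial account: foreign purchases of domestic corporate bonds 651.7, new loans extended by domestic banks to foreign borrowers 646.2, domestic pension funds' purchases of foreign equities 994.4.)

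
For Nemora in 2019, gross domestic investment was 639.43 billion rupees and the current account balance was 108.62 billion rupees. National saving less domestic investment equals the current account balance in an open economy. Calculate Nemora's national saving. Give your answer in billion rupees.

748.05

S = I + CA = 639.43 + 108.62 = 748.05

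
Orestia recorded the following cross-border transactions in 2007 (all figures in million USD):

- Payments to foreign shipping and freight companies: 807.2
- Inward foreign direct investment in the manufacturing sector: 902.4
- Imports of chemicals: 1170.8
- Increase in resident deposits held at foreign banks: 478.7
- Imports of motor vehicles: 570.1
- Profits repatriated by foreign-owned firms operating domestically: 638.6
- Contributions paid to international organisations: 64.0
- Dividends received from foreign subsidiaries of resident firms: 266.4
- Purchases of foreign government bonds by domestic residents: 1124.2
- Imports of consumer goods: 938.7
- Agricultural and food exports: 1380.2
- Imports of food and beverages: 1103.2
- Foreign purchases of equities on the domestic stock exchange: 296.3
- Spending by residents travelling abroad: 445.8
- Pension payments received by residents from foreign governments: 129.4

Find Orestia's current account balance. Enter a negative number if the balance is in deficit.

-3962.4

Goods: 1380.2 - 1103.2 - 938.7 - 570.1 - 1170.8 = -2402.6
Services: -807.2 - 445.8 = -1253.0
Primary income: -638.6 + 266.4 = -372.2
Secondary income: 129.4 - 64.0 = 65.4
Current account = (-2402.6) + (-1253.0) + (-372.2) + 65.4 = -3962.4
(Excluded from the current account — financial account: inward foreign direct investment in the manufacturing sector 902.4, increase in resident deposits held at foreign banks 478.7, purchases of foreign government bonds by domestic residents 1124.2, foreign purchases of equities on the domestic stock exchange 296.3.)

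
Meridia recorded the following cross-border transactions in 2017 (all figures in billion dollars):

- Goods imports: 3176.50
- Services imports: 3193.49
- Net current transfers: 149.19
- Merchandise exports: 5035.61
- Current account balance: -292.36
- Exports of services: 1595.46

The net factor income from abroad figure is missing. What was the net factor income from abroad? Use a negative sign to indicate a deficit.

Current account = goods balance + services balance + net primary income + net secondary income
Sum of the known components = 410.27
Net factor income from abroad = CA - (known components) = -292.36 - 410.27 = -702.63

-702.63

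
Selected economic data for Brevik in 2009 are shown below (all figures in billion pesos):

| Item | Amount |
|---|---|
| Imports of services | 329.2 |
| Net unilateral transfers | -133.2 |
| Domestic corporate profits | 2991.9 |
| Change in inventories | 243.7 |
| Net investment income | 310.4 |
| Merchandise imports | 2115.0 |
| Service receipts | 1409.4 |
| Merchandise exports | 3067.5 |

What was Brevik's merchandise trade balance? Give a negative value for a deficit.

Goods balance = 3067.5 - 2115.0 = 952.5

952.5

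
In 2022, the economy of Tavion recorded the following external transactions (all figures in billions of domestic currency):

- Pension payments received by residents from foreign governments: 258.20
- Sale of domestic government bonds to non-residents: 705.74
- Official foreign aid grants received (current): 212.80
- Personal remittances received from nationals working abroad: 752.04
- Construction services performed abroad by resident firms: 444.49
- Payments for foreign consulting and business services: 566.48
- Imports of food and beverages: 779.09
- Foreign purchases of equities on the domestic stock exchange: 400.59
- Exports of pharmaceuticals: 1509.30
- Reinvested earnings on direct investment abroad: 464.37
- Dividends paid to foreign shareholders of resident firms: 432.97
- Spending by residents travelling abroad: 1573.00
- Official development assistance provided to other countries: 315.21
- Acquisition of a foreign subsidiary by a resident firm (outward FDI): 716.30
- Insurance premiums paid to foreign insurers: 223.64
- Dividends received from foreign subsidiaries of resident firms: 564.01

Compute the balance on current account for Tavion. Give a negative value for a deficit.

Goods: 1509.30 - 779.09 = 730.21
Services: 444.49 - 223.64 - 566.48 - 1573.00 = -1918.63
Primary income: -432.97 + 464.37 + 564.01 = 595.41
Secondary income: 752.04 + 258.20 + 212.80 - 315.21 = 907.83
Current account = 730.21 + (-1918.63) + 595.41 + 907.83 = 314.82
(Excluded from the current account — financial account: sale of domestic government bonds to non-residents 705.74, foreign purchases of equities on the domestic stock exchange 400.59, acquisition of a foreign subsidiary by a resident firm (outward FDI) 716.30.)

314.82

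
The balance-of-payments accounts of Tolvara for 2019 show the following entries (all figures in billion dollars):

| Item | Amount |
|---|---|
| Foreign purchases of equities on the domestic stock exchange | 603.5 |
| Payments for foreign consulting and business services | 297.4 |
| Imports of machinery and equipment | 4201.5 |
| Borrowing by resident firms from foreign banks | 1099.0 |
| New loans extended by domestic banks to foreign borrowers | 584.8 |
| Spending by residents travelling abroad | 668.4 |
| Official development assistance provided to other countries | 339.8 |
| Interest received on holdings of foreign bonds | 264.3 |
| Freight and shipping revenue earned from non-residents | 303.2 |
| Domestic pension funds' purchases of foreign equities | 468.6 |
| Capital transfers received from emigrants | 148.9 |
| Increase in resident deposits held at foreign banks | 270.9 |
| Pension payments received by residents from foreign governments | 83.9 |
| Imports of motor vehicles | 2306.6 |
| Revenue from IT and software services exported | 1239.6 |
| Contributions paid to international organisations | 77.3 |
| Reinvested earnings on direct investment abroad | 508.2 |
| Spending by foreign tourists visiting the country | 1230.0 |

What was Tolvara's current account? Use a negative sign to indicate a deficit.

Goods: -4201.5 - 2306.6 = -6508.1
Services: -297.4 + 1239.6 + 303.2 + 1230.0 - 668.4 = 1807.0
Primary income: 508.2 + 264.3 = 772.5
Secondary income: -77.3 + 83.9 - 339.8 = -333.2
Current account = (-6508.1) + 1807.0 + 772.5 + (-333.2) = -4261.8
(Excluded from the current account — financial account: foreign purchases of equities on the domestic stock exchange 603.5, borrowing by resident firms from foreign banks 1099.0, new loans extended by domestic banks to foreign borrowers 584.8, domestic pension funds' purchases of foreign equities 468.6, increase in resident deposits held at foreign banks 270.9; capital account: capital transfers received from emigrants 148.9.)

-4261.8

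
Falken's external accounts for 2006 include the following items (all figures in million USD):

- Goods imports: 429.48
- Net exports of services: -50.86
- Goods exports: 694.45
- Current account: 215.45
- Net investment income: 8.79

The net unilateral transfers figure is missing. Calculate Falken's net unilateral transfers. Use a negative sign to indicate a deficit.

-7.45

Current account = goods balance + services balance + net primary income + net secondary income
Sum of the known components = 222.90
Net unilateral transfers = CA - (known components) = 215.45 - 222.90 = -7.45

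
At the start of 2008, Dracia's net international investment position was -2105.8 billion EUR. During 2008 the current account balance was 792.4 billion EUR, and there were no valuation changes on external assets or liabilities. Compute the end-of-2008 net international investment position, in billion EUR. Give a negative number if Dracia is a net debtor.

With no valuation effects, change in NIIP = current account = 792.4
End-of-year NIIP = -2105.8 + 792.4 = -1313.4

-1313.4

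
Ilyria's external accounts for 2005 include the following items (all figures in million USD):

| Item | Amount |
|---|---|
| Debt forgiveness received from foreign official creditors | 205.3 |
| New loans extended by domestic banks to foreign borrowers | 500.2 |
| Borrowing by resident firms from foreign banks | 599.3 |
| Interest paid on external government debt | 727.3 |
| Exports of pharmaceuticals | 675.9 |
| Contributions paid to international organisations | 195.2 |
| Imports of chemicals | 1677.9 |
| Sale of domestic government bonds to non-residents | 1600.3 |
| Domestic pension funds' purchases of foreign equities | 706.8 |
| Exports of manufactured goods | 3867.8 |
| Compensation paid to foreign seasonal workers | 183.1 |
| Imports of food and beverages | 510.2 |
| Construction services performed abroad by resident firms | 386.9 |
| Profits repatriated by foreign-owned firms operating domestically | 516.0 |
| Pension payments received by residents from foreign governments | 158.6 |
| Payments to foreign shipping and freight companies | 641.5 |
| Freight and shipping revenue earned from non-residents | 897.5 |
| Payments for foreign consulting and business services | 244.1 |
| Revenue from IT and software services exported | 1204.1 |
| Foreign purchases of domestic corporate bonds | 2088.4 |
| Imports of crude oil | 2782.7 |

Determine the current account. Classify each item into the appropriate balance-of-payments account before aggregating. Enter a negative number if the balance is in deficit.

Goods: -2782.7 + 3867.8 - 510.2 + 675.9 - 1677.9 = -427.1
Services: 1204.1 + 897.5 - 244.1 + 386.9 - 641.5 = 1602.9
Primary income: -183.1 - 727.3 - 516.0 = -1426.4
Secondary income: -195.2 + 158.6 = -36.6
Current account = (-427.1) + 1602.9 + (-1426.4) + (-36.6) = -287.2
(Excluded from the current account — capital account: debt forgiveness received from foreign official creditors 205.3; financial account: new loans extended by domestic banks to foreign borrowers 500.2, borrowing by resident firms from foreign banks 599.3, sale of domestic government bonds to non-residents 1600.3, domestic pension funds' purchases of foreign equities 706.8, foreign purchases of domestic corporate bonds 2088.4.)

-287.2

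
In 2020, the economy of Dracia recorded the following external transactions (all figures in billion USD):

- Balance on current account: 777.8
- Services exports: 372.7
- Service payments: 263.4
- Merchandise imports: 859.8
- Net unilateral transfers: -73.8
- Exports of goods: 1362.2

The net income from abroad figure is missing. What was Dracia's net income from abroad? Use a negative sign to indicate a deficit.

Current account = goods balance + services balance + net primary income + net secondary income
Sum of the known components = 537.9
Net income from abroad = CA - (known components) = 777.8 - 537.9 = 239.9

239.9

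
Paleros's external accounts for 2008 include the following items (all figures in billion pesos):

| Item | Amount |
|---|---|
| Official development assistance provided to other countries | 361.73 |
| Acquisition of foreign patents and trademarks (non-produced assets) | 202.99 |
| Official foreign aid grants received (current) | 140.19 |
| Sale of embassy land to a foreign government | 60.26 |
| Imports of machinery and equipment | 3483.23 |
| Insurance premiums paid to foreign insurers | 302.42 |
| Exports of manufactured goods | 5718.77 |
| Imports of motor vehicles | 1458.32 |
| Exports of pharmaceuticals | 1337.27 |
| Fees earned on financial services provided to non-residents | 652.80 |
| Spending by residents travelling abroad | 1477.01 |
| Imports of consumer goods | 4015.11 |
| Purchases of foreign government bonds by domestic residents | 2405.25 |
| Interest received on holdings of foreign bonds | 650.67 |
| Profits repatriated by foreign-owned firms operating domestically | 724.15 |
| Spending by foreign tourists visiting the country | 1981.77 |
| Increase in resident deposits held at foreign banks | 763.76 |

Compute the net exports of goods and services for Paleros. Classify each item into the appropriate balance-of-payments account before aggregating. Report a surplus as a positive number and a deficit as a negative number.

-1045.48

Goods: 5718.77 - 3483.23 - 4015.11 - 1458.32 + 1337.27 = -1900.62
Services: 1981.77 - 302.42 + 652.80 - 1477.01 = 855.14
Trade balance = -1900.62 + 855.14 = -1045.48
(Excluded from the trade balance — secondary income: official development assistance provided to other countries 361.73, official foreign aid grants received (current) 140.19; capital account: acquisition of foreign patents and trademarks (non-produced assets) 202.99, sale of embassy land to a foreign government 60.26; financial account: purchases of foreign government bonds by domestic residents 2405.25, increase in resident deposits held at foreign banks 763.76; primary income: interest received on holdings of foreign bonds 650.67, profits repatriated by foreign-owned firms operating domestically 724.15.)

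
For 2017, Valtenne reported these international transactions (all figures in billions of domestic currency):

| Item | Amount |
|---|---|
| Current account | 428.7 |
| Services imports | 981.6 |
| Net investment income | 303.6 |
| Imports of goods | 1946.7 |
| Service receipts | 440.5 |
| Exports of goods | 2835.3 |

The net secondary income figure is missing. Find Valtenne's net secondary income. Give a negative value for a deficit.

-222.4

Current account = goods balance + services balance + net primary income + net secondary income
Sum of the known components = 651.1
Net secondary income = CA - (known components) = 428.7 - 651.1 = -222.4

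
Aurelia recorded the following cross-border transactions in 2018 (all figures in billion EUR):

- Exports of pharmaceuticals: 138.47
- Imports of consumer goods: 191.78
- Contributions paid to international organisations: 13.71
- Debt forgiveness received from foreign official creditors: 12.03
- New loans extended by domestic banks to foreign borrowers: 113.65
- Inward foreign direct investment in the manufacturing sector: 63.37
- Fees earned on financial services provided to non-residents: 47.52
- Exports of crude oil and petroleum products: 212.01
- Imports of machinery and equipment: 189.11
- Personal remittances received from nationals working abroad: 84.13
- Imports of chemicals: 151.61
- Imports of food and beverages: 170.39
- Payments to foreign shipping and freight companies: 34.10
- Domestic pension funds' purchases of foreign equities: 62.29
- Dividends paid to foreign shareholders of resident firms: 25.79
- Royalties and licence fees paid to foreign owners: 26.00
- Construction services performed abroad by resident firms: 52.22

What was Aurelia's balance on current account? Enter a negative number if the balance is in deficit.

Goods: -191.78 - 170.39 - 189.11 + 212.01 + 138.47 - 151.61 = -352.41
Services: 47.52 - 26.00 - 34.10 + 52.22 = 39.64
Primary income: -25.79
Secondary income: 84.13 - 13.71 = 70.42
Current account = (-352.41) + 39.64 + (-25.79) + 70.42 = -268.14
(Excluded from the current account — capital account: debt forgiveness received from foreign official creditors 12.03; financial account: new loans extended by domestic banks to foreign borrowers 113.65, inward foreign direct investment in the manufacturing sector 63.37, domestic pension funds' purchases of foreign equities 62.29.)

-268.14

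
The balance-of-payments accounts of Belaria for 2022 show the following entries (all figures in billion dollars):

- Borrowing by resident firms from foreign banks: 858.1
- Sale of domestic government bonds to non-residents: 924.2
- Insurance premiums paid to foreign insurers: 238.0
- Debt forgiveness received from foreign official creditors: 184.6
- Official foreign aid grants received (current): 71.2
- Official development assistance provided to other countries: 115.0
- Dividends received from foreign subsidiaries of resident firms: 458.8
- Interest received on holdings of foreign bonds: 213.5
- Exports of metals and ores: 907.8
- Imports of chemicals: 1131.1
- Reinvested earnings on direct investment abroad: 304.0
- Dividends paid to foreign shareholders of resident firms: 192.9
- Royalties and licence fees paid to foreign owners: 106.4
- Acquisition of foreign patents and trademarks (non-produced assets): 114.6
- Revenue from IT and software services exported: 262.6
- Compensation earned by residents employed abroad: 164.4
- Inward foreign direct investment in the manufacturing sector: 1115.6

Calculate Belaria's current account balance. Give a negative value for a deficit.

Goods: 907.8 - 1131.1 = -223.3
Services: -238.0 - 106.4 + 262.6 = -81.8
Primary income: 164.4 + 213.5 + 458.8 + 304.0 - 192.9 = 947.8
Secondary income: 71.2 - 115.0 = -43.8
Current account = (-223.3) + (-81.8) + 947.8 + (-43.8) = 598.9
(Excluded from the current account — financial account: borrowing by resident firms from foreign banks 858.1, sale of domestic government bonds to non-residents 924.2, inward foreign direct investment in the manufacturing sector 1115.6; capital account: debt forgiveness received from foreign official creditors 184.6, acquisition of foreign patents and trademarks (non-produced assets) 114.6.)

598.9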